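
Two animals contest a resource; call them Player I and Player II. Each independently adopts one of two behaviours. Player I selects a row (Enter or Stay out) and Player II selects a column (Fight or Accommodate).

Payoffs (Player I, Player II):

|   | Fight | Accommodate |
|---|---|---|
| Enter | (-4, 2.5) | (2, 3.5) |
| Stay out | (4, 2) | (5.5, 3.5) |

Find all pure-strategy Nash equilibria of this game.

(Enter, Fight): Player I prefers Stay out (4 > -4); Player II prefers Accommodate (3.5 > 2.5) — not an equilibrium.
(Enter, Accommodate): Player I prefers Stay out (5.5 > 2) — not an equilibrium.
(Stay out, Fight): Player II prefers Accommodate (3.5 > 2) — not an equilibrium.
(Stay out, Accommodate): Player I gets 5.5 ≥ 2 from Enter, and Player II gets 3.5 ≥ 2 from Fight — Nash equilibrium.

(Stay out, Accommodate)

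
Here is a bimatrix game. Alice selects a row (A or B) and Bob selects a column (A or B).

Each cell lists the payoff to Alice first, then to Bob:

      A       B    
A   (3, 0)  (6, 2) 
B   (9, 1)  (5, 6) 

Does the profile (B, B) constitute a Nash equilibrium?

No

At (B, B), Alice earns 5; switching to A would give 6, so Alice would deviate.
Bob earns 6; switching to A would give 1, so Bob has no profitable deviation.
Since at least one player can profitably deviate, this is not a Nash equilibrium.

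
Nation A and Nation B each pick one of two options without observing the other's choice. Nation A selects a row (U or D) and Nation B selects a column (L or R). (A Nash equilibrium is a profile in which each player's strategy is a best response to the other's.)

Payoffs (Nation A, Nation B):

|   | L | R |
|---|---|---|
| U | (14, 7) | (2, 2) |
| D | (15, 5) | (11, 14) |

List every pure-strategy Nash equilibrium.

(D, R)

(U, L): Nation A prefers D (15 > 14) — not an equilibrium.
(U, R): Nation A prefers D (11 > 2); Nation B prefers L (7 > 2) — not an equilibrium.
(D, L): Nation B prefers R (14 > 5) — not an equilibrium.
(D, R): Nation A gets 11 ≥ 2 from U, and Nation B gets 14 ≥ 5 from L — Nash equilibrium.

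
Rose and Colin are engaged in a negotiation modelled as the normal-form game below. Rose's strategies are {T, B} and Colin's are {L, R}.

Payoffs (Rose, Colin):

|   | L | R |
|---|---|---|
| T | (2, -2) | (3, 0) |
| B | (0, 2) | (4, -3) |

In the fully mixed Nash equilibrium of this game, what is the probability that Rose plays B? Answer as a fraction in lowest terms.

Let r be the probability that Rose plays T. In a completely mixed equilibrium, Colin must be indifferent between L and R.
Colin's expected payoff from L is −2r + 2(1−r); from R it is −3(1−r).
Setting these equal: −4r + 2 = 3r − 3, so r = 5/7.
Therefore Rose plays B with probability 1 − 5/7 = 2/7.

2/7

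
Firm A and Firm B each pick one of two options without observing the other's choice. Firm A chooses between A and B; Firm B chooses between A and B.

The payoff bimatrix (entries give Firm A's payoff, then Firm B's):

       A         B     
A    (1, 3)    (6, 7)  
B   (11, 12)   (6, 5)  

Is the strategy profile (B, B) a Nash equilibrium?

No

At (B, B), Firm A earns 6; switching to A would give 6, so Firm A has no profitable deviation.
Firm B earns 5; switching to A would give 12, so Firm B would deviate.
Since at least one player can profitably deviate, this is not a Nash equilibrium.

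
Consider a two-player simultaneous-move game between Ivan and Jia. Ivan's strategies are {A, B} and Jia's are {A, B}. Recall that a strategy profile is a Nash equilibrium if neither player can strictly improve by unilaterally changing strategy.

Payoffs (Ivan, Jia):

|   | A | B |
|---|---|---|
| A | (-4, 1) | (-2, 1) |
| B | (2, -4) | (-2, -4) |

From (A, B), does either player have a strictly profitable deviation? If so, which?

Ivan at (A, B) earns -2; deviating to B yields -2 — not better.
Jia earns 1; deviating to A yields 1 — not better.
Neither player can strictly improve; the profile is a Nash equilibrium.

Neither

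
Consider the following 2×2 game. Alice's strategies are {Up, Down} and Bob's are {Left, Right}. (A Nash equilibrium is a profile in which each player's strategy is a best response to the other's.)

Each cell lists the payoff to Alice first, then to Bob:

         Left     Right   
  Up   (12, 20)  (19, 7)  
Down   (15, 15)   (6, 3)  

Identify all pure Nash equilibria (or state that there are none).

(Up, Left): Alice prefers Down (15 > 12) — not an equilibrium.
(Up, Right): Bob prefers Left (20 > 7) — not an equilibrium.
(Down, Left): Alice gets 15 ≥ 12 from Up, and Bob gets 15 ≥ 3 from Right — Nash equilibrium.
(Down, Right): Alice prefers Up (19 > 6); Bob prefers Left (15 > 3) — not an equilibrium.

(Down, Left)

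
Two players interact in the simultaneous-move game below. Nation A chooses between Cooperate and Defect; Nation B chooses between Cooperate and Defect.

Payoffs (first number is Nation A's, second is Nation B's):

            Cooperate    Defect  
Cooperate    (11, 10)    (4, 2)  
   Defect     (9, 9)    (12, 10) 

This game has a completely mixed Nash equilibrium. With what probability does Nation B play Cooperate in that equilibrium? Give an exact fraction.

4/5

Let y be the probability that Nation B plays Cooperate. In a completely mixed equilibrium, Nation A must be indifferent between Cooperate and Defect.
Nation A's expected payoff from Cooperate is 11y + 4(1−y); from Defect it is 9y + 12(1−y).
Setting these equal: 7y + 4 = −3y + 12, so y = 4/5.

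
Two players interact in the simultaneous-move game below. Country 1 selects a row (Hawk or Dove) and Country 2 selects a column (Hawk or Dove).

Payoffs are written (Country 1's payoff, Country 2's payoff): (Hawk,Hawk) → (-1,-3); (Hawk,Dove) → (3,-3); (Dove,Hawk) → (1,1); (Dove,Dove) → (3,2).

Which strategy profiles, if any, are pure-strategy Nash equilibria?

(Hawk, Dove) and (Dove, Dove)

(Hawk, Hawk): Country 1 prefers Dove (1 > -1) — not an equilibrium.
(Hawk, Dove): Country 1 gets 3 ≥ 3 from Dove, and Country 2 gets -3 ≥ -3 from Hawk — Nash equilibrium.
(Dove, Hawk): Country 2 prefers Dove (2 > 1) — not an equilibrium.
(Dove, Dove): Country 1 gets 3 ≥ 3 from Hawk, and Country 2 gets 2 ≥ 1 from Hawk — Nash equilibrium.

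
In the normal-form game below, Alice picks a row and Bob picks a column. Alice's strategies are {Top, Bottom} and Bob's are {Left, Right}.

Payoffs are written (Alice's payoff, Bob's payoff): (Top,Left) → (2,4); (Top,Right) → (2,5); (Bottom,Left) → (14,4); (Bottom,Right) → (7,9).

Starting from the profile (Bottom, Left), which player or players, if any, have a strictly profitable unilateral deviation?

Alice at (Bottom, Left) earns 14; deviating to Top yields 2 — not better.
Bob earns 4; deviating to Right yields 9 — a strict improvement.
Only Bob has a strictly profitable deviation.

Bob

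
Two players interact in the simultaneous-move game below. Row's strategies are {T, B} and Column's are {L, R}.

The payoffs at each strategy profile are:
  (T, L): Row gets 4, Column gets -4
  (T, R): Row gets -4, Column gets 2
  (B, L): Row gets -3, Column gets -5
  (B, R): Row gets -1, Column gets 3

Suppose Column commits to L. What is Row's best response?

T

Against L, Row earns 4 from T and -3 from B.
So T is the best response.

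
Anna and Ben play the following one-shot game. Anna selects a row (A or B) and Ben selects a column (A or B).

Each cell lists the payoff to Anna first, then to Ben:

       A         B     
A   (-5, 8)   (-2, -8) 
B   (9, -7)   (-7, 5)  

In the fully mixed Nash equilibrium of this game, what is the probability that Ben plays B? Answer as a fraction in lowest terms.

14/19

Let y be the probability that Ben plays A. In a completely mixed equilibrium, Anna must be indifferent between A and B.
Anna's expected payoff from A is −5y − 2(1−y); from B it is 9y − 7(1−y).
Setting these equal: −3y − 2 = 16y − 7, so y = 5/19.
Therefore Ben plays B with probability 1 − 5/19 = 14/19.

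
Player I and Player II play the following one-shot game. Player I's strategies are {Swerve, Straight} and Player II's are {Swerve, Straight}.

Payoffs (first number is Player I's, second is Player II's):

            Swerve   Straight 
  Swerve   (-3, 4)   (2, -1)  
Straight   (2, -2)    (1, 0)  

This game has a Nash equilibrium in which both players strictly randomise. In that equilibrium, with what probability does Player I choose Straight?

Let r be the probability that Player I plays Swerve. In a completely mixed equilibrium, Player II must be indifferent between Swerve and Straight.
Player II's expected payoff from Swerve is 4r − 2(1−r); from Straight it is −r.
Setting these equal: 6r − 2 = −r, so r = 2/7.
Therefore Player I plays Straight with probability 1 − 2/7 = 5/7.

5/7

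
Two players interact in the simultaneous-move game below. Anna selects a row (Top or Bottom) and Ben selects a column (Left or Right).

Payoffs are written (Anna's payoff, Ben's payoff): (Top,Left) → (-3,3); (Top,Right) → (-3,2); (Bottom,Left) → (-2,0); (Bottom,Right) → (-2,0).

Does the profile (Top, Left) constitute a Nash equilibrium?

No

At (Top, Left), Anna earns -3; switching to Bottom would give -2, so Anna would deviate.
Ben earns 3; switching to Right would give 2, so Ben has no profitable deviation.
Since at least one player can profitably deviate, this is not a Nash equilibrium.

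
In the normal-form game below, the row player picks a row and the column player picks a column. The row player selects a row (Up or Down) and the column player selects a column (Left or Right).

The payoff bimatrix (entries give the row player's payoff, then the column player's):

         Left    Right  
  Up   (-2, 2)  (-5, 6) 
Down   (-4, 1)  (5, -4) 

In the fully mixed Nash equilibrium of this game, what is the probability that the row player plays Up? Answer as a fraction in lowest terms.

5/9

Let p be the probability that the row player plays Up. In a completely mixed equilibrium, the column player must be indifferent between Left and Right.
The column player's expected payoff from Left is 2p + (1−p); from Right it is 6p − 4(1−p).
Setting these equal: p + 1 = 10p − 4, so p = 5/9.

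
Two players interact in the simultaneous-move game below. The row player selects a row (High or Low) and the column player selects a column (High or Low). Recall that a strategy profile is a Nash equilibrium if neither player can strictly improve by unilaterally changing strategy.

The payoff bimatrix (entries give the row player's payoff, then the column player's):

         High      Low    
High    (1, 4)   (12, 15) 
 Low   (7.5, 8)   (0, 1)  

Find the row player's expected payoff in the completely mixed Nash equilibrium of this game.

180/37

First find y, the probability the column player plays High, from the row player's indifference between High and Low: y + 12(1−y) = 7.5y, giving y = 24/37.
Since the row player is indifferent in equilibrium, the row player's expected payoff equals the payoff from either row against (24/37, 13/37). Using High: (24/37) + 12(13/37) = 180/37.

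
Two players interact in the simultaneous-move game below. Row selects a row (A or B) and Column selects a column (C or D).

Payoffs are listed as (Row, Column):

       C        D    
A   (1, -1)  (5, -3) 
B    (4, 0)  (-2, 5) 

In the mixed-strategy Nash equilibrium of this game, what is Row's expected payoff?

First find q, the probability Column plays C, from Row's indifference between A and B: q + 5(1−q) = 4q − 2(1−q), giving q = 7/10.
Since Row is indifferent in equilibrium, Row's expected payoff equals the payoff from either row against (7/10, 3/10). Using A: (7/10) + 5(3/10) = 11/5.

11/5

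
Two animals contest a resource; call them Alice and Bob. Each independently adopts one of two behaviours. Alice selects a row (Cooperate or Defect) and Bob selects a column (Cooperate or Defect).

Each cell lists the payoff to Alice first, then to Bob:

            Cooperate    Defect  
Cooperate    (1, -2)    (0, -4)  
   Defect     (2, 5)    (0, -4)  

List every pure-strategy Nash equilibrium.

(Defect, Cooperate)

(Cooperate, Cooperate): Alice prefers Defect (2 > 1) — not an equilibrium.
(Cooperate, Defect): Bob prefers Cooperate (-2 > -4) — not an equilibrium.
(Defect, Cooperate): Alice gets 2 ≥ 1 from Cooperate, and Bob gets 5 ≥ -4 from Defect — Nash equilibrium.
(Defect, Defect): Bob prefers Cooperate (5 > -4) — not an equilibrium.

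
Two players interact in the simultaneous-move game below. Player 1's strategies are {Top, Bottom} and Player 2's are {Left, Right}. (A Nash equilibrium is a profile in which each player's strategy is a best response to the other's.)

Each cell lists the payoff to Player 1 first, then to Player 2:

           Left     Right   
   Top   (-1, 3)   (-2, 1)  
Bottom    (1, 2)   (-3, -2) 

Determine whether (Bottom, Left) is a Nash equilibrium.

At (Bottom, Left), Player 1 earns 1; switching to Top would give -1, so Player 1 has no profitable deviation.
Player 2 earns 2; switching to Right would give -2, so Player 2 has no profitable deviation.
Neither player can gain by a unilateral deviation, so this profile is a Nash equilibrium.

Yes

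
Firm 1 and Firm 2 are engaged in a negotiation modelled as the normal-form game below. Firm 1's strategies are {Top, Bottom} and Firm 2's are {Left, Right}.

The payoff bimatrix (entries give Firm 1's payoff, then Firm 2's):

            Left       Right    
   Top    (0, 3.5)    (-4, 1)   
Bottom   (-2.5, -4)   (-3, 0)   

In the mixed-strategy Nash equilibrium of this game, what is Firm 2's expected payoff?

First find p, the probability Firm 1 plays Top, from Firm 2's indifference between Left and Right: 3.5p − 4(1−p) = p, giving p = 8/13.
Since Firm 2 is indifferent in equilibrium, Firm 2's expected payoff equals the payoff from either column against (8/13, 5/13). Using Left: 3.5(8/13) − 4(5/13) = 8/13.

8/13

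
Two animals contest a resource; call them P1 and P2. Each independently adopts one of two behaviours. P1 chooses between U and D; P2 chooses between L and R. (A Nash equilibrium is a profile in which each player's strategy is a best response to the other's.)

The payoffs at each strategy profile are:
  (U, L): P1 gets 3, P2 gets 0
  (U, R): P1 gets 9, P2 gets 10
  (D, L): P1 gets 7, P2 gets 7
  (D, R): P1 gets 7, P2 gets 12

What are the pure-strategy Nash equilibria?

(U, L): P1 prefers D (7 > 3); P2 prefers R (10 > 0) — not an equilibrium.
(U, R): P1 gets 9 ≥ 7 from D, and P2 gets 10 ≥ 0 from L — Nash equilibrium.
(D, L): P2 prefers R (12 > 7) — not an equilibrium.
(D, R): P1 prefers U (9 > 7) — not an equilibrium.

(U, R)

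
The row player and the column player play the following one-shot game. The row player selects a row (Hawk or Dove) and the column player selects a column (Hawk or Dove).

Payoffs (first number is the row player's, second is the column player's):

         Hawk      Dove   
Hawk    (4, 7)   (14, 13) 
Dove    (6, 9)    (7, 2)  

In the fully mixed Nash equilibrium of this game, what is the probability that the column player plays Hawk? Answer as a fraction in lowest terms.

7/9

Let c be the probability that the column player plays Hawk. In a completely mixed equilibrium, the row player must be indifferent between Hawk and Dove.
The row player's expected payoff from Hawk is 4c + 14(1−c); from Dove it is 6c + 7(1−c).
Setting these equal: −10c + 14 = −c + 7, so c = 7/9.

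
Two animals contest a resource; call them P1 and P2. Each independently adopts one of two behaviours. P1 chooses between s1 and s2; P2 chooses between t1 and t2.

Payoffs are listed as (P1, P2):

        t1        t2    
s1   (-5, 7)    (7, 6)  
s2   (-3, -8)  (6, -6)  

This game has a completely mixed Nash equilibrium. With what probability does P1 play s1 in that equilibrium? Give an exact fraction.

2/3

Let p be the probability that P1 plays s1. In a completely mixed equilibrium, P2 must be indifferent between t1 and t2.
P2's expected payoff from t1 is 7p − 8(1−p); from t2 it is 6p − 6(1−p).
Setting these equal: 15p − 8 = 12p − 6, so p = 2/3.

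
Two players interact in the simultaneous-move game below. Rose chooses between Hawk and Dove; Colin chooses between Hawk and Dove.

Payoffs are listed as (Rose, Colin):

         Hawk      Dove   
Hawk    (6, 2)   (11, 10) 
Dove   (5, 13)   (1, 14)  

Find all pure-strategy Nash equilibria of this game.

(Hawk, Hawk): Colin prefers Dove (10 > 2) — not an equilibrium.
(Hawk, Dove): Rose gets 11 ≥ 1 from Dove, and Colin gets 10 ≥ 2 from Hawk — Nash equilibrium.
(Dove, Hawk): Rose prefers Hawk (6 > 5); Colin prefers Dove (14 > 13) — not an equilibrium.
(Dove, Dove): Rose prefers Hawk (11 > 1) — not an equilibrium.

(Hawk, Dove)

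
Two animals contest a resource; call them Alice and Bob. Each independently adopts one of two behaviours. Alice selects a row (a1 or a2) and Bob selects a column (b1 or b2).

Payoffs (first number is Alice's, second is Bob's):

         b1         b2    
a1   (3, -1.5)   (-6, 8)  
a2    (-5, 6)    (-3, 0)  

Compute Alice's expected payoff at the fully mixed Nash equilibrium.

-39/11

First find q, the probability Bob plays b1, from Alice's indifference between a1 and a2: 3q − 6(1−q) = −5q − 3(1−q), giving q = 3/11.
Since Alice is indifferent in equilibrium, Alice's expected payoff equals the payoff from either row against (3/11, 8/11). Using a1: 3(3/11) − 6(8/11) = -39/11.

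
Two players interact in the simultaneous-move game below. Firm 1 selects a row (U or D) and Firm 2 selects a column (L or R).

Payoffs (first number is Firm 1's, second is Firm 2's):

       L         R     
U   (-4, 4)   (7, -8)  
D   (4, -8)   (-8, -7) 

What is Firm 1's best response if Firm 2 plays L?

D

Against L, Firm 1 earns -4 from U and 4 from D.
So D is the best response.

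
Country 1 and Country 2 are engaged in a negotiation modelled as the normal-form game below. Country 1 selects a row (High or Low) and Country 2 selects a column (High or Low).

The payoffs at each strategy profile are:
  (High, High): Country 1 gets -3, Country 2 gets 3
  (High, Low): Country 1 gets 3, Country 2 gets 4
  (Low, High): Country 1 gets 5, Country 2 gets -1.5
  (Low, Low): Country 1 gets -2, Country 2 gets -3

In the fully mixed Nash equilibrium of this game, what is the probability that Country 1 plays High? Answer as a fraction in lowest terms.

Let r be the probability that Country 1 plays High. In a completely mixed equilibrium, Country 2 must be indifferent between High and Low.
Country 2's expected payoff from High is 3r − 1.5(1−r); from Low it is 4r − 3(1−r).
Setting these equal: 4.5r − 1.5 = 7r − 3, so r = 3/5.

3/5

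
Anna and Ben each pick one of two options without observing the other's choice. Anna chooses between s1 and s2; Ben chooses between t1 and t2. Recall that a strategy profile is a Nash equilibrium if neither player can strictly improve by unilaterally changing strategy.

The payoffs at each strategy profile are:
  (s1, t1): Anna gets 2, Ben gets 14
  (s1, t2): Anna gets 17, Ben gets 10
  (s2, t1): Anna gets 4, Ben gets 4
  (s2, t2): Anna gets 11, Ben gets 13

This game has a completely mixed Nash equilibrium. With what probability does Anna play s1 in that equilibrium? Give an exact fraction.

9/13

Let x be the probability that Anna plays s1. In a completely mixed equilibrium, Ben must be indifferent between t1 and t2.
Ben's expected payoff from t1 is 14x + 4(1−x); from t2 it is 10x + 13(1−x).
Setting these equal: 10x + 4 = −3x + 13, so x = 9/13.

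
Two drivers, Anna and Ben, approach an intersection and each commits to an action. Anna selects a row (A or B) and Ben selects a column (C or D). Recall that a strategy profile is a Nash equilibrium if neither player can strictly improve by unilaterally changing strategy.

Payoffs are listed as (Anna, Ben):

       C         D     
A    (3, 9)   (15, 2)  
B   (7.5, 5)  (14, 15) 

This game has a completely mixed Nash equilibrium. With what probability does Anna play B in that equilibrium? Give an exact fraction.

7/17

Let p be the probability that Anna plays A. In a completely mixed equilibrium, Ben must be indifferent between C and D.
Ben's expected payoff from C is 9p + 5(1−p); from D it is 2p + 15(1−p).
Setting these equal: 4p + 5 = −13p + 15, so p = 10/17.
Therefore Anna plays B with probability 1 − 10/17 = 7/17.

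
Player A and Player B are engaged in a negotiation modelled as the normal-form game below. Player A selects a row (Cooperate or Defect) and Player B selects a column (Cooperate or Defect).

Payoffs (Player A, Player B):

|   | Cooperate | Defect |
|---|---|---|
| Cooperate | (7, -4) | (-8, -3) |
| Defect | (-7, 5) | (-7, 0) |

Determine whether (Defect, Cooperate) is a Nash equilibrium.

At (Defect, Cooperate), Player A earns -7; switching to Cooperate would give 7, so Player A would deviate.
Player B earns 5; switching to Defect would give 0, so Player B has no profitable deviation.
Since at least one player can profitably deviate, this is not a Nash equilibrium.

No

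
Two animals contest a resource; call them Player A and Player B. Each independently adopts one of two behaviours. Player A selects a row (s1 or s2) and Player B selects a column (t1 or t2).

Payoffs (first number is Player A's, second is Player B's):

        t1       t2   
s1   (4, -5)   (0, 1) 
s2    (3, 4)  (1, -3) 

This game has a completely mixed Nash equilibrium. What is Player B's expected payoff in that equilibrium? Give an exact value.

First find x, the probability Player A plays s1, from Player B's indifference between t1 and t2: −5x + 4(1−x) = x − 3(1−x), giving x = 7/13.
Since Player B is indifferent in equilibrium, Player B's expected payoff equals the payoff from either column against (7/13, 6/13). Using t1: −5(7/13) + 4(6/13) = -11/13.

-11/13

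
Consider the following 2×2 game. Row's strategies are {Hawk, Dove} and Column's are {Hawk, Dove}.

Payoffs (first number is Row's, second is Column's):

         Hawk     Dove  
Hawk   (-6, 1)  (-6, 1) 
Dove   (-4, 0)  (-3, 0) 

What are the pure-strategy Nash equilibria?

(Hawk, Hawk): Row prefers Dove (-4 > -6) — not an equilibrium.
(Hawk, Dove): Row prefers Dove (-3 > -6) — not an equilibrium.
(Dove, Hawk): Row gets -4 ≥ -6 from Hawk, and Column gets 0 ≥ 0 from Dove — Nash equilibrium.
(Dove, Dove): Row gets -3 ≥ -6 from Hawk, and Column gets 0 ≥ 0 from Hawk — Nash equilibrium.

(Dove, Hawk) and (Dove, Dove)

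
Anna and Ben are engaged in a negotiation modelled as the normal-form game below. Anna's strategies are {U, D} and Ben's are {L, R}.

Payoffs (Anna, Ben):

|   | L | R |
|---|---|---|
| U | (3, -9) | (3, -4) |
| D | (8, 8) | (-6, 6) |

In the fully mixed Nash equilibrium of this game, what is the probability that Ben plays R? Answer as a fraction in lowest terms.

Let c be the probability that Ben plays L. In a completely mixed equilibrium, Anna must be indifferent between U and D.
Anna's expected payoff from U is 3c + 3(1−c); from D it is 8c − 6(1−c).
Setting these equal: 3 = 14c − 6, so c = 9/14.
Therefore Ben plays R with probability 1 − 9/14 = 5/14.

5/14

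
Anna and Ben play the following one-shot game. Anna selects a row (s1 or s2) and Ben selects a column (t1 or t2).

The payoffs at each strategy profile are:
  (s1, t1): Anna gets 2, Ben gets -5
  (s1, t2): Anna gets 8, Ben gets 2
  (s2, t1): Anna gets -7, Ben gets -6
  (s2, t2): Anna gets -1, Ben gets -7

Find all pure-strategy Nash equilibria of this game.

(s1, t1): Ben prefers t2 (2 > -5) — not an equilibrium.
(s1, t2): Anna gets 8 ≥ -1 from s2, and Ben gets 2 ≥ -5 from t1 — Nash equilibrium.
(s2, t1): Anna prefers s1 (2 > -7) — not an equilibrium.
(s2, t2): Anna prefers s1 (8 > -1); Ben prefers t1 (-6 > -7) — not an equilibrium.

(s1, t2)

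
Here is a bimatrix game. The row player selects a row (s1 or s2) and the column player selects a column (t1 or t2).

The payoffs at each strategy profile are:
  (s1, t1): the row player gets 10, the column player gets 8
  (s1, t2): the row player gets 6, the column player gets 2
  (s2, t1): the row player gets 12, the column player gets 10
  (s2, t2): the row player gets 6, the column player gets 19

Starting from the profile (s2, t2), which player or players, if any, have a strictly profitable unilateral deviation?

The row player at (s2, t2) earns 6; deviating to s1 yields 6 — not better.
The column player earns 19; deviating to t1 yields 10 — not better.
Neither player can strictly improve; the profile is a Nash equilibrium.

Neither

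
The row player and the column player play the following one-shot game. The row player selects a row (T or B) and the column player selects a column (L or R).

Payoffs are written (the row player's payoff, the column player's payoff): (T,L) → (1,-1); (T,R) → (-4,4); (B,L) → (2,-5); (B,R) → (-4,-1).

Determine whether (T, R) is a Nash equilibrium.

Yes

At (T, R), the row player earns -4; switching to B would give -4, so the row player has no profitable deviation.
The column player earns 4; switching to L would give -1, so the column player has no profitable deviation.
Neither player can gain by a unilateral deviation, so this profile is a Nash equilibrium.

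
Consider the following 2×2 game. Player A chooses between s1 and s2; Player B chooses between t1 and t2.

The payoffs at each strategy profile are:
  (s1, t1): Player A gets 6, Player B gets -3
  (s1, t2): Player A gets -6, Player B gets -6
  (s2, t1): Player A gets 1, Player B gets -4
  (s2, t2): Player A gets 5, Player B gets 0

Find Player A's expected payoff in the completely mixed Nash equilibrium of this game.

9/4

First find q, the probability Player B plays t1, from Player A's indifference between s1 and s2: 6q − 6(1−q) = q + 5(1−q), giving q = 11/16.
Since Player A is indifferent in equilibrium, Player A's expected payoff equals the payoff from either row against (11/16, 5/16). Using s1: 6(11/16) − 6(5/16) = 9/4.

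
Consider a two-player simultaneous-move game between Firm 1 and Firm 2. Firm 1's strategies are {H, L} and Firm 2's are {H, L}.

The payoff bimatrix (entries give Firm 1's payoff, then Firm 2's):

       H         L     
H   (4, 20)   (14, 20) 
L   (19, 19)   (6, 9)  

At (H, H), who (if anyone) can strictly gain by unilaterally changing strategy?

Firm 1

Firm 1 at (H, H) earns 4; deviating to L yields 19 — a strict improvement.
Firm 2 earns 20; deviating to L yields 20 — not better.
Only Firm 1 has a strictly profitable deviation.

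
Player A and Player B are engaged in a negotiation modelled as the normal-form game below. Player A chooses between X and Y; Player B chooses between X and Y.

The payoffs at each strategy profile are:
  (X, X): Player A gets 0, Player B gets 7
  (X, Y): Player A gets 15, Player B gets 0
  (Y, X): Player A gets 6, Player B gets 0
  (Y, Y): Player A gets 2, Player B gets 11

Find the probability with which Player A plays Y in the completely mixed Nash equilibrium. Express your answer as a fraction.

Let r be the probability that Player A plays X. In a completely mixed equilibrium, Player B must be indifferent between X and Y.
Player B's expected payoff from X is 7r; from Y it is 11(1−r).
Setting these equal: 7r = −11r + 11, so r = 11/18.
Therefore Player A plays Y with probability 1 − 11/18 = 7/18.

7/18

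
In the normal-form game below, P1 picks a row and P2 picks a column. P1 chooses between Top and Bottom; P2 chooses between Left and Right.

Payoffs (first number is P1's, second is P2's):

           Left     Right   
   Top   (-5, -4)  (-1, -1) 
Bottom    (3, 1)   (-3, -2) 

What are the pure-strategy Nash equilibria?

(Top, Left): P1 prefers Bottom (3 > -5); P2 prefers Right (-1 > -4) — not an equilibrium.
(Top, Right): P1 gets -1 ≥ -3 from Bottom, and P2 gets -1 ≥ -4 from Left — Nash equilibrium.
(Bottom, Left): P1 gets 3 ≥ -5 from Top, and P2 gets 1 ≥ -2 from Right — Nash equilibrium.
(Bottom, Right): P1 prefers Top (-1 > -3); P2 prefers Left (1 > -2) — not an equilibrium.

(Top, Right) and (Bottom, Left)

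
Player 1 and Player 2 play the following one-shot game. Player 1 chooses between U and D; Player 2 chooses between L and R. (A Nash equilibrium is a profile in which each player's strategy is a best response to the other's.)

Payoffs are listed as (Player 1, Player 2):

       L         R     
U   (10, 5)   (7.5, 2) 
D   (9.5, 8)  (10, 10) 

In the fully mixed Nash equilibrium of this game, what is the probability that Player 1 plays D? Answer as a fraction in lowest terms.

3/5

Let x be the probability that Player 1 plays U. In a completely mixed equilibrium, Player 2 must be indifferent between L and R.
Player 2's expected payoff from L is 5x + 8(1−x); from R it is 2x + 10(1−x).
Setting these equal: −3x + 8 = −8x + 10, so x = 2/5.
Therefore Player 1 plays D with probability 1 − 2/5 = 3/5.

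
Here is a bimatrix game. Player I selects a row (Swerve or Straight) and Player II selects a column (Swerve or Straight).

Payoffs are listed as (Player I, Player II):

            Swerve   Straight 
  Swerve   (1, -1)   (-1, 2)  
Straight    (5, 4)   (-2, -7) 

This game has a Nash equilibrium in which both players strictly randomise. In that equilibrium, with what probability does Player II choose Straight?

4/5

Let q be the probability that Player II plays Swerve. In a completely mixed equilibrium, Player I must be indifferent between Swerve and Straight.
Player I's expected payoff from Swerve is q − (1−q); from Straight it is 5q − 2(1−q).
Setting these equal: 2q − 1 = 7q − 2, so q = 1/5.
Therefore Player II plays Straight with probability 1 − 1/5 = 4/5.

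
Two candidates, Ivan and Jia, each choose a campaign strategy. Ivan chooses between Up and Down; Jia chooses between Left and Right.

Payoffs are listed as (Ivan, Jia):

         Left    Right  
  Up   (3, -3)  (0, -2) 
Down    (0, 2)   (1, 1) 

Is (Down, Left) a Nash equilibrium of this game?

At (Down, Left), Ivan earns 0; switching to Up would give 3, so Ivan would deviate.
Jia earns 2; switching to Right would give 1, so Jia has no profitable deviation.
Since at least one player can profitably deviate, this is not a Nash equilibrium.

No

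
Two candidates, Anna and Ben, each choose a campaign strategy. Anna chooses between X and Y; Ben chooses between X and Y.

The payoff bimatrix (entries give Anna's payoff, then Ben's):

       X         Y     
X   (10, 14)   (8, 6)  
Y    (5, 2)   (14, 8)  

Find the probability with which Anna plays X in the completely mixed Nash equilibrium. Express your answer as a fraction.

Let r be the probability that Anna plays X. In a completely mixed equilibrium, Ben must be indifferent between X and Y.
Ben's expected payoff from X is 14r + 2(1−r); from Y it is 6r + 8(1−r).
Setting these equal: 12r + 2 = −2r + 8, so r = 3/7.

3/7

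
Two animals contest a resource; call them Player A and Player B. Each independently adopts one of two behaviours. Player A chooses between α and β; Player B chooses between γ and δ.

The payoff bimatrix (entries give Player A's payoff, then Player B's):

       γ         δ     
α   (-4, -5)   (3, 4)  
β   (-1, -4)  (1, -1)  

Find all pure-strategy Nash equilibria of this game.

(α, δ)

(α, γ): Player A prefers β (-1 > -4); Player B prefers δ (4 > -5) — not an equilibrium.
(α, δ): Player A gets 3 ≥ 1 from β, and Player B gets 4 ≥ -5 from γ — Nash equilibrium.
(β, γ): Player B prefers δ (-1 > -4) — not an equilibrium.
(β, δ): Player A prefers α (3 > 1) — not an equilibrium.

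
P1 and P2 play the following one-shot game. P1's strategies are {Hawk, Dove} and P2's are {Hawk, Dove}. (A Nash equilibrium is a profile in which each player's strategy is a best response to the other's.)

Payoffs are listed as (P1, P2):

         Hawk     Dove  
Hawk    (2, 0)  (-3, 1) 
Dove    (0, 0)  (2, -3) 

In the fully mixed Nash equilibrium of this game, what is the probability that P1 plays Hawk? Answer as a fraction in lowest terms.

Let r be the probability that P1 plays Hawk. In a completely mixed equilibrium, P2 must be indifferent between Hawk and Dove.
P2's expected payoff from Hawk is 0; from Dove it is r − 3(1−r).
Setting these equal: 0 = 4r − 3, so r = 3/4.

3/4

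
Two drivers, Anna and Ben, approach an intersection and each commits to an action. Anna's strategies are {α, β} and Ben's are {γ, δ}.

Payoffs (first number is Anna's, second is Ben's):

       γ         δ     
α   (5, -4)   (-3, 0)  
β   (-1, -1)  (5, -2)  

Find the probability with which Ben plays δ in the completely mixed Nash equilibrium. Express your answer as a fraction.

Let c be the probability that Ben plays γ. In a completely mixed equilibrium, Anna must be indifferent between α and β.
Anna's expected payoff from α is 5c − 3(1−c); from β it is −c + 5(1−c).
Setting these equal: 8c − 3 = −6c + 5, so c = 4/7.
Therefore Ben plays δ with probability 1 − 4/7 = 3/7.

3/7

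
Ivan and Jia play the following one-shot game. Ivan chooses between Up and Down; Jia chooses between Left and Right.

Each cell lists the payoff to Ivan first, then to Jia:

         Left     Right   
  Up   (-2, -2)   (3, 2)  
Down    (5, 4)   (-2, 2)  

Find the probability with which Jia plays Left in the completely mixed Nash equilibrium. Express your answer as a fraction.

Let c be the probability that Jia plays Left. In a completely mixed equilibrium, Ivan must be indifferent between Up and Down.
Ivan's expected payoff from Up is −2c + 3(1−c); from Down it is 5c − 2(1−c).
Setting these equal: −5c + 3 = 7c − 2, so c = 5/12.

5/12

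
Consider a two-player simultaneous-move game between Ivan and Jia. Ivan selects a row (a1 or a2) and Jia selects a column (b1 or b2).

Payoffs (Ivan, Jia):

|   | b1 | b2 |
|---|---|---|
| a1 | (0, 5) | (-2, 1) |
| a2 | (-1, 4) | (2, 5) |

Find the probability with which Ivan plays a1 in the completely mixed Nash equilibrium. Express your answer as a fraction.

1/5

Let r be the probability that Ivan plays a1. In a completely mixed equilibrium, Jia must be indifferent between b1 and b2.
Jia's expected payoff from b1 is 5r + 4(1−r); from b2 it is r + 5(1−r).
Setting these equal: r + 4 = −4r + 5, so r = 1/5.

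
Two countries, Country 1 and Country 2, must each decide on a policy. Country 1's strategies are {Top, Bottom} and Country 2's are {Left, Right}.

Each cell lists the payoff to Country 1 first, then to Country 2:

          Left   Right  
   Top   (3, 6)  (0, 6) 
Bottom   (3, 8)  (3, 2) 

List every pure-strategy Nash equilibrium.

(Top, Left) and (Bottom, Left)

(Top, Left): Country 1 gets 3 ≥ 3 from Bottom, and Country 2 gets 6 ≥ 6 from Right — Nash equilibrium.
(Top, Right): Country 1 prefers Bottom (3 > 0) — not an equilibrium.
(Bottom, Left): Country 1 gets 3 ≥ 3 from Top, and Country 2 gets 8 ≥ 2 from Right — Nash equilibrium.
(Bottom, Right): Country 2 prefers Left (8 > 2) — not an equilibrium.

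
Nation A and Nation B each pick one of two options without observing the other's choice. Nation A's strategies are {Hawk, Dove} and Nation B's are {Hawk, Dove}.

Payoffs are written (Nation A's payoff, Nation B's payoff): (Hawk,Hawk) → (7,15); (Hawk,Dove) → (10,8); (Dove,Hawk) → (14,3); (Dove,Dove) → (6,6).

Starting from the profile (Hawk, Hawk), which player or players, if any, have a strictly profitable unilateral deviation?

Nation A

Nation A at (Hawk, Hawk) earns 7; deviating to Dove yields 14 — a strict improvement.
Nation B earns 15; deviating to Dove yields 8 — not better.
Only Nation A has a strictly profitable deviation.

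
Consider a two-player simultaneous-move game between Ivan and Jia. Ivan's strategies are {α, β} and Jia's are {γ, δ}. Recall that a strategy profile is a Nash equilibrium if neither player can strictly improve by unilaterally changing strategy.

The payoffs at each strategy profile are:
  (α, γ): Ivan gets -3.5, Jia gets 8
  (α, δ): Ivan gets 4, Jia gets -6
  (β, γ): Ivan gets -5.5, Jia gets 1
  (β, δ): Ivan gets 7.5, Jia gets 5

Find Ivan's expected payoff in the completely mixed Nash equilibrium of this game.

First find y, the probability Jia plays γ, from Ivan's indifference between α and β: −3.5y + 4(1−y) = −5.5y + 7.5(1−y), giving y = 7/11.
Since Ivan is indifferent in equilibrium, Ivan's expected payoff equals the payoff from either row against (7/11, 4/11). Using α: −3.5(7/11) + 4(4/11) = -17/22.

-17/22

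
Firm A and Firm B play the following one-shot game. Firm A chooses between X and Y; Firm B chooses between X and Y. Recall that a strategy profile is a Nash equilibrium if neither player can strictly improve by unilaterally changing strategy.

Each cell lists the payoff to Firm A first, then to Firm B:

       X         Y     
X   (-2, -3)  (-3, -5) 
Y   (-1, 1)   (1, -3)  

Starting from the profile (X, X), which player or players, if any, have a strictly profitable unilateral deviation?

Firm A

Firm A at (X, X) earns -2; deviating to Y yields -1 — a strict improvement.
Firm B earns -3; deviating to Y yields -5 — not better.
Only Firm A has a strictly profitable deviation.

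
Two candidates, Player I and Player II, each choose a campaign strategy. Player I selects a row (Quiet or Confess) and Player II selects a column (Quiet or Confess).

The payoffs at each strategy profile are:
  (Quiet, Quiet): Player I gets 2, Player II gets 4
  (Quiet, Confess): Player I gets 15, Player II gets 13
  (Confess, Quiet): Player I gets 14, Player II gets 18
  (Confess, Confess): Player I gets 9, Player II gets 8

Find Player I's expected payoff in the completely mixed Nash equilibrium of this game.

First find q, the probability Player II plays Quiet, from Player I's indifference between Quiet and Confess: 2q + 15(1−q) = 14q + 9(1−q), giving q = 1/3.
Since Player I is indifferent in equilibrium, Player I's expected payoff equals the payoff from either row against (1/3, 2/3). Using Quiet: 2(1/3) + 15(2/3) = 32/3.

32/3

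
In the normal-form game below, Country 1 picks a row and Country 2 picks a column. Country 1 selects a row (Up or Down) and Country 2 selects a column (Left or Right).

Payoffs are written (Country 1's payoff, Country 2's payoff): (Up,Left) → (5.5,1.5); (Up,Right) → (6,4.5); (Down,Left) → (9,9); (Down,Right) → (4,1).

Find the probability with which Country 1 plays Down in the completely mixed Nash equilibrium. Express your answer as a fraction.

3/11

Let r be the probability that Country 1 plays Up. In a completely mixed equilibrium, Country 2 must be indifferent between Left and Right.
Country 2's expected payoff from Left is 1.5r + 9(1−r); from Right it is 4.5r + (1−r).
Setting these equal: −7.5r + 9 = 3.5r + 1, so r = 8/11.
Therefore Country 1 plays Down with probability 1 − 8/11 = 3/11.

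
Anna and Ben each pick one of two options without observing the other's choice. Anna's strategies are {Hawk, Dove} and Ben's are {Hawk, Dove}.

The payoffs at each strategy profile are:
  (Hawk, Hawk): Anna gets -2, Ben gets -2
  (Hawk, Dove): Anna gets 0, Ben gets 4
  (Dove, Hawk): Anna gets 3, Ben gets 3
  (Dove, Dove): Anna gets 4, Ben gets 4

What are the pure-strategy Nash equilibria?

(Dove, Dove)

(Hawk, Hawk): Anna prefers Dove (3 > -2); Ben prefers Dove (4 > -2) — not an equilibrium.
(Hawk, Dove): Anna prefers Dove (4 > 0) — not an equilibrium.
(Dove, Hawk): Ben prefers Dove (4 > 3) — not an equilibrium.
(Dove, Dove): Anna gets 4 ≥ 0 from Hawk, and Ben gets 4 ≥ 3 from Hawk — Nash equilibrium.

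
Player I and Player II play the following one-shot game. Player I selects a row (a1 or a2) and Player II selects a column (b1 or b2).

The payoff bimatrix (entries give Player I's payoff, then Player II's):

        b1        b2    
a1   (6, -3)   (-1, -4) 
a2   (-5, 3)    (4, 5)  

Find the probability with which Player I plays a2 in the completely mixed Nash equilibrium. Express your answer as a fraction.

1/3

Let x be the probability that Player I plays a1. In a completely mixed equilibrium, Player II must be indifferent between b1 and b2.
Player II's expected payoff from b1 is −3x + 3(1−x); from b2 it is −4x + 5(1−x).
Setting these equal: −6x + 3 = −9x + 5, so x = 2/3.
Therefore Player I plays a2 with probability 1 − 2/3 = 1/3.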